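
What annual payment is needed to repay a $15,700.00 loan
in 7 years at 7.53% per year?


Formula: PMT = PV * r / (1 - (1+r)^(-n))
Denominator: 1 - (1 + 0.0753)^(-7) = 0.398421
Numerator: $15,700.00 * 0.0753 = 1182.21
PMT = 1182.21 / 0.398421 = $2,967.24

$2,967.24


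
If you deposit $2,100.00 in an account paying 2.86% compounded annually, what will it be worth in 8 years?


Formula: FV = P * (1 + r)^n
Substituting: FV = $2,100.00 * (1 + 0.0286)^8
Growth factor: (1.0286)^8 = 1.253061
FV = $2,100.00 * 1.253061 = $2,631.43

$2,631.43


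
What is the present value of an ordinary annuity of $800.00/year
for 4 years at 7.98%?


Formula: PV = PMT * (1 - (1+r)^(-n)) / r
Discount factor: (1 + 0.0798)^(-4) = 0.735575
Bracket: 1 - 0.735575 = 0.264425
PV = $800.00 * 0.264425 / 0.0798 = $2,650.88

$2,650.88


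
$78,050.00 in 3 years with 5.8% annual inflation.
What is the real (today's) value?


Formula: Real value = nominal / (1 + inflation)^years
Price level: (1 + 0.058)^3 = 1.184287
Real value = $78,050.00 / 1.184287 = $65,904.63

$65,904.63


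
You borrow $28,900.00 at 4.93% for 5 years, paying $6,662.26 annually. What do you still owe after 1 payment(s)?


Formula: Balance = PV*(1+r)^k - PMT*((1+r)^k - 1)/r
Growth: (1 + 0.0493)^1 = 1.0493
Accumulated factor: ((1+r)^k - 1)/r = 1.0
Balance = $28,900.00 * 1.0493 - $6,662.26 * 1.0
Balance = $23,662.51

$23,662.51


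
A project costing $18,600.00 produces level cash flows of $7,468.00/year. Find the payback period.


Formula: Payback = investment / annual cash flow
Substituting: Payback = $18,600.00 / $7,468.00
Payback = 2.4906 years

2.4906 years


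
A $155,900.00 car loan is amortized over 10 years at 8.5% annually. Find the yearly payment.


Formula: PMT = PV * r / (1 - (1+r)^(-n))
Denominator: 1 - (1 + 0.085)^(-10) = 0.557715
Numerator: $155,900.00 * 0.085 = 13251.5
PMT = 13251.5 / 0.557715 = $23,760.36

$23,760.36


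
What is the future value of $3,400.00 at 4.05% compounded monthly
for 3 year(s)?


Formula: FV = P * (1 + r/m)^(m*t)
Period rate: r/m = 0.0405 / 12 = 0.003375
Total periods: m*t = 12 * 3 = 36
Growth factor: (1 + 0.003375)^36 = 1.128958
FV = $3,400.00 * 1.128958 = $3,838.46

$3,838.46


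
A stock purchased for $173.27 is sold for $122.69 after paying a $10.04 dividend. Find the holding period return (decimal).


Formula: HPR = (P1 - P0 + D) / P0
Gain: $122.69 - $173.27 + $10.04 = -$40.54
HPR = -$40.54 / $173.27 = -0.234

-0.234


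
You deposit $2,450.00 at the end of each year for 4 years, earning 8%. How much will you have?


Formula: FV = PMT * ((1+r)^n - 1) / r
Growth factor: (1 + 0.08)^4 = 1.360489
Numerator: 1.360489 - 1 = 0.360489
FV = $2,450.00 * 0.360489 / 0.08 = $11,039.97

$11,039.97


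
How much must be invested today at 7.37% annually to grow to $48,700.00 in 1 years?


Formula: PV = FV / (1 + r)^n
Substituting: PV = $48,700.00 / (1 + 0.0737)^1
Discount factor: (1.0737)^1 = 1.0737
PV = $48,700.00 / 1.0737 = $45,357.18

$45,357.18


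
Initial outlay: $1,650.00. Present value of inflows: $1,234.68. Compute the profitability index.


Formula: PI = PV(cash flows) / initial investment
Substituting: PI = $1,234.68 / $1,650.00
PI = 0.7483

0.7483


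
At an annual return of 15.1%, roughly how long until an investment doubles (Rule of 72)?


Formula: Years ≈ 72 / r
Substituting: Years ≈ 72 / 15.1
Years ≈ 4.8

4.8 years


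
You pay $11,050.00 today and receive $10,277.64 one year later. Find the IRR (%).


Formula: IRR = C1/C0 - 1
Substituting: IRR = $10,277.64 / $11,050.00 - 1
Ratio: 0.930103 - 1 = -0.069897
IRR = -6.9897%

-6.9897%


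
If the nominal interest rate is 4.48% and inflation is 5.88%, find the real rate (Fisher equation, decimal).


Formula: (1 + r_real) = (1 + r_nom) / (1 + inflation)
Substituting: (1 + r_real) = 1.0448 / 1.0588
(1 + r_real) = 0.986777
r_real = 0.986777 - 1 = -0.013223

-0.013223


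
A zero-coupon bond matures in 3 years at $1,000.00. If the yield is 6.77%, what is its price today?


Formula: Price = FV / (1 + r)^n
Substituting: Price = $1,000.00 / (1 + 0.0677)^3
Discount factor: (1.0677)^3 = 1.21716
Price = $1,000.00 / 1.21716 = $821.58

$821.58


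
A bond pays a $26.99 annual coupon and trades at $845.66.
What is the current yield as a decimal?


Formula: Current yield = annual coupon / price
Substituting: CY = $26.99 / $845.66
CY = 0.031916

0.031916


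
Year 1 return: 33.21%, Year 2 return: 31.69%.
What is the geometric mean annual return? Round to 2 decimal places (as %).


Formula: Geometric mean = ((1+r1)*(1+r2))^(1/2) - 1
Product: (1 + 0.3321) * (1 + 0.3169) = 1.3321 * 1.3169 = 1.754242
Square root: 1.754242^0.5 = 1.324478
Geometric mean = 1.324478 - 1 = 0.324478
As percentage: 32.45%

32.45%


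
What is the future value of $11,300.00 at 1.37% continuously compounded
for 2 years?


Formula: FV = P * e^(r*t)
Exponent: r*t = 0.0137 * 2 = 0.0274
e^(0.0274) = 1.027779
FV = $11,300.00 * 1.027779 = $11,613.90

$11,613.90


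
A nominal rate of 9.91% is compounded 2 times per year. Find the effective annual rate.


Formula: EAR = (1 + r/m)^m - 1
Period rate: r/m = 0.0991 / 2 = 0.04955
Compounding: (1 + 0.04955)^2 = 1.101555
EAR = 1.101555 - 1 = 0.101555

0.101555


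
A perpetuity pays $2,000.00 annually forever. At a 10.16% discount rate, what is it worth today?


Formula: PV = C / r
Substituting: PV = $2,000.00 / 0.1016
PV = $19,685.04

$19,685.04


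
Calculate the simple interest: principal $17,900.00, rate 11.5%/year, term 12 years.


Formula: I = P * r * t
Substituting: I = $17,900.00 * 0.115 * 12
Step: I = $17,900.00 * 1.38
I = $24,702.00

$24,702.00


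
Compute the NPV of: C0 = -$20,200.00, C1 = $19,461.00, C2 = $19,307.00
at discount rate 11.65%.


Formula: NPV = C0 + C1/(1+r) + C2/(1+r)^2
Discount C1: $19,461.00 / (1 + 0.1165) = $17,430.36
Discount C2: $19,307.00 / (1 + 0.1165)^2 = $15,488.07
NPV = -$20,200.00 + $17,430.36 + $15,488.07 = $12,718.43

$12,718.43


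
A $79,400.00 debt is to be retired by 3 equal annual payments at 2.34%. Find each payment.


Formula: PMT = PV * r / (1 - (1+r)^(-n))
Denominator: 1 - (1 + 0.0234)^(-3) = 0.067038
Numerator: $79,400.00 * 0.0234 = 1857.96
PMT = 1857.96 / 0.067038 = $27,714.86

$27,714.86


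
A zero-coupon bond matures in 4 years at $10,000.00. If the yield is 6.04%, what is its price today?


Formula: Price = FV / (1 + r)^n
Substituting: Price = $10,000.00 / (1 + 0.0604)^4
Discount factor: (1.0604)^4 = 1.264384
Price = $10,000.00 / 1.264384 = $7,908.99

$7,908.99


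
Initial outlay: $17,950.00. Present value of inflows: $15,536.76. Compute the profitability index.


Formula: PI = PV(cash flows) / initial investment
Substituting: PI = $15,536.76 / $17,950.00
PI = 0.8656

0.8656


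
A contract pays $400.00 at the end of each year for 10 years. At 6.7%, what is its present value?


Formula: PV = PMT * (1 - (1+r)^(-n)) / r
Discount factor: (1 + 0.067)^(-10) = 0.522824
Bracket: 1 - 0.522824 = 0.477176
PV = $400.00 * 0.477176 / 0.067 = $2,848.81

$2,848.81


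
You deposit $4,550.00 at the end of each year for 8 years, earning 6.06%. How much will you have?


Formula: FV = PMT * ((1+r)^n - 1) / r
Growth factor: (1 + 0.0606)^8 = 1.60108
Numerator: 1.60108 - 1 = 0.60108
FV = $4,550.00 * 0.60108 / 0.0606 = $45,130.58

$45,130.58


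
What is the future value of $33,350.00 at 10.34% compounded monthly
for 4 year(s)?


Formula: FV = P * (1 + r/m)^(m*t)
Period rate: r/m = 0.1034 / 12 = 0.008617
Total periods: m*t = 12 * 4 = 48
Growth factor: (1 + 0.008617)^48 = 1.509575
FV = $33,350.00 * 1.509575 = $50,344.33

$50,344.33


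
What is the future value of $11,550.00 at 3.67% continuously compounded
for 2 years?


Formula: FV = P * e^(r*t)
Exponent: r*t = 0.0367 * 2 = 0.0734
e^(0.0734) = 1.076161
FV = $11,550.00 * 1.076161 = $12,429.66

$12,429.66


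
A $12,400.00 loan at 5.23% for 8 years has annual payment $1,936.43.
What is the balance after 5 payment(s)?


Formula: Balance = PV*(1+r)^k - PMT*((1+r)^k - 1)/r
Growth: (1 + 0.0523)^5 = 1.290321
Accumulated factor: ((1+r)^k - 1)/r = 5.551076
Balance = $12,400.00 * 1.290321 - $1,936.43 * 5.551076
Balance = $5,250.71

$5,250.71


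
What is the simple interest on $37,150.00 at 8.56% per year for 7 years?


Formula: I = P * r * t
Substituting: I = $37,150.00 * 0.0856 * 7
Step: I = $37,150.00 * 0.5992
I = $22,260.28

$22,260.28


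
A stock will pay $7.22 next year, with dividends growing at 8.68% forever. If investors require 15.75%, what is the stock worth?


Formula: P = D1 / (r - g)
Spread: r - g = 0.1575 - 0.0868 = 0.0707
Substituting: P = $7.22 / 0.0707
P = $102.12

$102.12


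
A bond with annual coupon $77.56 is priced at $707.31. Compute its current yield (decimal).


Formula: Current yield = annual coupon / price
Substituting: CY = $77.56 / $707.31
CY = 0.109655

0.109655


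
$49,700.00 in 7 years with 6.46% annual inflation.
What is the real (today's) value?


Formula: Real value = nominal / (1 + inflation)^years
Price level: (1 + 0.0646)^7 = 1.549906
Real value = $49,700.00 / 1.549906 = $32,066.47

$32,066.47


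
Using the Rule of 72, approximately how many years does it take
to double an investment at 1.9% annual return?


Formula: Years ≈ 72 / r
Substituting: Years ≈ 72 / 1.9
Years ≈ 37.9

37.9 years


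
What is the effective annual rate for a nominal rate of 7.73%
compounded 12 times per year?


Formula: EAR = (1 + r/m)^m - 1
Period rate: r/m = 0.0773 / 12 = 0.006442
Compounding: (1 + 0.006442)^12 = 1.080098
EAR = 1.080098 - 1 = 0.080098

0.080098


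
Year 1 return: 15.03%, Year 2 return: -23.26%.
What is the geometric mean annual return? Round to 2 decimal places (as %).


Formula: Geometric mean = ((1+r1)*(1+r2))^(1/2) - 1
Product: (1 + 0.1503) * (1 + -0.2326) = 1.1503 * 0.7674 = 0.88274
Square root: 0.88274^0.5 = 0.939543
Geometric mean = 0.939543 - 1 = -0.060457
As percentage: -6.05%

-6.05%


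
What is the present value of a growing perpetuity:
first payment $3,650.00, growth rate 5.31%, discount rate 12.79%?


Formula: PV = C / (r - g)
Spread: r - g = 0.1279 - 0.0531 = 0.0748
Substituting: PV = $3,650.00 / 0.0748
PV = $48,796.79

$48,796.79


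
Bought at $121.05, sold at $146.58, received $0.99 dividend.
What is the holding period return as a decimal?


Formula: HPR = (P1 - P0 + D) / P0
Gain: $146.58 - $121.05 + $0.99 = $26.52
HPR = $26.52 / $121.05 = 0.2191

0.2191


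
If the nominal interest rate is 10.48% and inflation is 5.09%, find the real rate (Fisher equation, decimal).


Formula: (1 + r_real) = (1 + r_nom) / (1 + inflation)
Substituting: (1 + r_real) = 1.1048 / 1.0509
(1 + r_real) = 1.051289
r_real = 1.051289 - 1 = 0.051289

0.051289


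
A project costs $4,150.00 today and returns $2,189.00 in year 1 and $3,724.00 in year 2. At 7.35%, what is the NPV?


Formula: NPV = C0 + C1/(1+r) + C2/(1+r)^2
Discount C1: $2,189.00 / (1 + 0.0735) = $2,039.12
Discount C2: $3,724.00 / (1 + 0.0735)^2 = $3,231.51
NPV = -$4,150.00 + $2,039.12 + $3,231.51 = $1,120.63

$1,120.63


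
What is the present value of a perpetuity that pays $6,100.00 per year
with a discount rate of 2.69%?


Formula: PV = C / r
Substituting: PV = $6,100.00 / 0.0269
PV = $226,765.80

$226,765.80


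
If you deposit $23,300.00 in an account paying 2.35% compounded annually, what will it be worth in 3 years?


Formula: FV = P * (1 + r)^n
Substituting: FV = $23,300.00 * (1 + 0.0235)^3
Growth factor: (1.0235)^3 = 1.07217
FV = $23,300.00 * 1.07217 = $24,981.55

$24,981.55


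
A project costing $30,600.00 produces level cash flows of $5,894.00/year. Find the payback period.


Formula: Payback = investment / annual cash flow
Substituting: Payback = $30,600.00 / $5,894.00
Payback = 5.1917 years

5.1917 years


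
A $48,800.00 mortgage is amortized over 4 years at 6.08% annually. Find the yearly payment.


Formula: PMT = PV * r / (1 - (1+r)^(-n))
Denominator: 1 - (1 + 0.0608)^(-4) = 0.210293
Numerator: $48,800.00 * 0.0608 = 2967.04
PMT = 2967.04 / 0.210293 = $14,109.07

$14,109.07


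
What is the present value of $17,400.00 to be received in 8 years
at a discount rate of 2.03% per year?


Formula: PV = FV / (1 + r)^n
Substituting: PV = $17,400.00 / (1 + 0.0203)^8
Discount factor: (1.0203)^8 = 1.174419
PV = $17,400.00 / 1.174419 = $14,815.84

$14,815.84


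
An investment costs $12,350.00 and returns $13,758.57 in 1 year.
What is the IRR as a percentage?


Formula: IRR = C1/C0 - 1
Substituting: IRR = $13,758.57 / $12,350.00 - 1
Ratio: 1.114054 - 1 = 0.114054
IRR = 11.4054%

11.4054%


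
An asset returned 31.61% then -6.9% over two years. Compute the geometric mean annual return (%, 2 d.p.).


Formula: Geometric mean = ((1+r1)*(1+r2))^(1/2) - 1
Product: (1 + 0.3161) * (1 + -0.069) = 1.3161 * 0.931 = 1.225289
Square root: 1.225289^0.5 = 1.106928
Geometric mean = 1.106928 - 1 = 0.106928
As percentage: 10.69%

10.69%


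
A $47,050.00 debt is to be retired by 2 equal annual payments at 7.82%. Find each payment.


Formula: PMT = PV * r / (1 - (1+r)^(-n))
Denominator: 1 - (1 + 0.0782)^(-2) = 0.139796
Numerator: $47,050.00 * 0.0782 = 3679.31
PMT = 3679.31 / 0.139796 = $26,319.09

$26,319.09


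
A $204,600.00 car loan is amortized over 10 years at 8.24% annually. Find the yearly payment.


Formula: PMT = PV * r / (1 - (1+r)^(-n))
Denominator: 1 - (1 + 0.0824)^(-10) = 0.546975
Numerator: $204,600.00 * 0.0824 = 16859.04
PMT = 16859.04 / 0.546975 = $30,822.32

$30,822.32


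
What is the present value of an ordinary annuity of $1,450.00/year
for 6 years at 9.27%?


Formula: PV = PMT * (1 - (1+r)^(-n)) / r
Discount factor: (1 + 0.0927)^(-6) = 0.587482
Bracket: 1 - 0.587482 = 0.412518
PV = $1,450.00 * 0.412518 / 0.0927 = $6,452.55

$6,452.55


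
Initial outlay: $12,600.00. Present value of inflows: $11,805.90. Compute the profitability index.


Formula: PI = PV(cash flows) / initial investment
Substituting: PI = $11,805.90 / $12,600.00
PI = 0.937

0.937


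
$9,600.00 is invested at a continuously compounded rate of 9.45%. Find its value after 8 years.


Formula: FV = P * e^(r*t)
Exponent: r*t = 0.0945 * 8 = 0.756
e^(0.756) = 2.12974
FV = $9,600.00 * 2.12974 = $20,445.51

$20,445.51


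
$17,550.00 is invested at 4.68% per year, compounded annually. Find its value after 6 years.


Formula: FV = P * (1 + r)^n
Substituting: FV = $17,550.00 * (1 + 0.0468)^6
Growth factor: (1.0468)^6 = 1.315777
FV = $17,550.00 * 1.315777 = $23,091.89

$23,091.89


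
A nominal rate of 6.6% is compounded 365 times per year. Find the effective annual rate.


Formula: EAR = (1 + r/m)^m - 1
Period rate: r/m = 0.066 / 365 = 0.000181
Compounding: (1 + 0.000181)^365 = 1.06822
EAR = 1.06822 - 1 = 0.06822

0.06822


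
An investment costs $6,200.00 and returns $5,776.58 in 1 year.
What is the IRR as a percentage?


Formula: IRR = C1/C0 - 1
Substituting: IRR = $5,776.58 / $6,200.00 - 1
Ratio: 0.931706 - 1 = -0.068294
IRR = -6.8294%

-6.8294%


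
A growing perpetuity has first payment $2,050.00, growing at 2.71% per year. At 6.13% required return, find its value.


Formula: PV = C / (r - g)
Spread: r - g = 0.0613 - 0.0271 = 0.0342
Substituting: PV = $2,050.00 / 0.0342
PV = $59,941.52

$59,941.52


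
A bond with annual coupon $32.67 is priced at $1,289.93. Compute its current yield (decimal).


Formula: Current yield = annual coupon / price
Substituting: CY = $32.67 / $1,289.93
CY = 0.025327

0.025327


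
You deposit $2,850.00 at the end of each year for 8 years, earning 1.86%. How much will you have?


Formula: FV = PMT * ((1+r)^n - 1) / r
Growth factor: (1 + 0.0186)^8 = 1.158856
Numerator: 1.158856 - 1 = 0.158856
FV = $2,850.00 * 0.158856 / 0.0186 = $24,340.80

$24,340.80


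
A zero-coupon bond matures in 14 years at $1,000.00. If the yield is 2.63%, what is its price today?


Formula: Price = FV / (1 + r)^n
Substituting: Price = $1,000.00 / (1 + 0.0263)^14
Discount factor: (1.0263)^14 = 1.438271
Price = $1,000.00 / 1.438271 = $695.28

$695.28


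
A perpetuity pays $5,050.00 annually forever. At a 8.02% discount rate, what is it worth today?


Formula: PV = C / r
Substituting: PV = $5,050.00 / 0.0802
PV = $62,967.58

$62,967.58


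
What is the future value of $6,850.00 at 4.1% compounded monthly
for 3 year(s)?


Formula: FV = P * (1 + r/m)^(m*t)
Period rate: r/m = 0.041 / 12 = 0.003417
Total periods: m*t = 12 * 3 = 36
Growth factor: (1 + 0.003417)^36 = 1.130647
FV = $6,850.00 * 1.130647 = $7,744.93

$7,744.93


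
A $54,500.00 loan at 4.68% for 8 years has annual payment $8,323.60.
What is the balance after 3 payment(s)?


Formula: Balance = PV*(1+r)^k - PMT*((1+r)^k - 1)/r
Growth: (1 + 0.0468)^3 = 1.147073
Accumulated factor: ((1+r)^k - 1)/r = 3.14259
Balance = $54,500.00 * 1.147073 - $8,323.60 * 3.14259
Balance = $36,357.83

$36,357.83


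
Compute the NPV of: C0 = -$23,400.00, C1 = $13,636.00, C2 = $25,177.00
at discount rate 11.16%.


Formula: NPV = C0 + C1/(1+r) + C2/(1+r)^2
Discount C1: $13,636.00 / (1 + 0.1116) = $12,267.00
Discount C2: $25,177.00 / (1 + 0.1116)^2 = $20,375.44
NPV = -$23,400.00 + $12,267.00 + $20,375.44 = $9,242.44

$9,242.44


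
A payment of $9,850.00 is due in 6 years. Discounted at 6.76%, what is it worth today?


Formula: PV = FV / (1 + r)^n
Substituting: PV = $9,850.00 / (1 + 0.0676)^6
Discount factor: (1.0676)^6 = 1.480647
PV = $9,850.00 / 1.480647 = $6,652.50

$6,652.50


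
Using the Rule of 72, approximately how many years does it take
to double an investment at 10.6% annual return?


Formula: Years ≈ 72 / r
Substituting: Years ≈ 72 / 10.6
Years ≈ 6.8

6.8 years


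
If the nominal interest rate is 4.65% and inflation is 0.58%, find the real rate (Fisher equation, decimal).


Formula: (1 + r_real) = (1 + r_nom) / (1 + inflation)
Substituting: (1 + r_real) = 1.0465 / 1.0058
(1 + r_real) = 1.040465
r_real = 1.040465 - 1 = 0.040465

0.040465


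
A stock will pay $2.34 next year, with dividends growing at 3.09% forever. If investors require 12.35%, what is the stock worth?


Formula: P = D1 / (r - g)
Spread: r - g = 0.1235 - 0.0309 = 0.0926
Substituting: P = $2.34 / 0.0926
P = $25.27

$25.27


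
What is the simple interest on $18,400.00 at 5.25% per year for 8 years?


Formula: I = P * r * t
Substituting: I = $18,400.00 * 0.0525 * 8
Step: I = $18,400.00 * 0.42
I = $7,728.00

$7,728.00


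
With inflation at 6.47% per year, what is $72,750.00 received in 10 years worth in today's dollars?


Formula: Real value = nominal / (1 + inflation)^years
Price level: (1 + 0.0647)^10 = 1.871856
Real value = $72,750.00 / 1.871856 = $38,865.16

$38,865.16


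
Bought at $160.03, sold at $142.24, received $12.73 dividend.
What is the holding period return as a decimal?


Formula: HPR = (P1 - P0 + D) / P0
Gain: $142.24 - $160.03 + $12.73 = -$5.06
HPR = -$5.06 / $160.03 = -0.0316

-0.0316


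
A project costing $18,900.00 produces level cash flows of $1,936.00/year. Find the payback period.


Formula: Payback = investment / annual cash flow
Substituting: Payback = $18,900.00 / $1,936.00
Payback = 9.7624 years

9.7624 years


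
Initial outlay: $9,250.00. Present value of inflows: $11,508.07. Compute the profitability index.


Formula: PI = PV(cash flows) / initial investment
Substituting: PI = $11,508.07 / $9,250.00
PI = 1.2441

1.2441


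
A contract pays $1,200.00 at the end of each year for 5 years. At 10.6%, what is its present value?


Formula: PV = PMT * (1 - (1+r)^(-n)) / r
Discount factor: (1 + 0.106)^(-5) = 0.604261
Bracket: 1 - 0.604261 = 0.395739
PV = $1,200.00 * 0.395739 / 0.106 = $4,480.07

$4,480.07


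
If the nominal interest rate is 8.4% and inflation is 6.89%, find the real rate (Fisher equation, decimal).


Formula: (1 + r_real) = (1 + r_nom) / (1 + inflation)
Substituting: (1 + r_real) = 1.084 / 1.0689
(1 + r_real) = 1.014127
r_real = 1.014127 - 1 = 0.014127

0.014127


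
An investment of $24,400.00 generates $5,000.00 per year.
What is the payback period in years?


Formula: Payback = investment / annual cash flow
Substituting: Payback = $24,400.00 / $5,000.00
Payback = 4.88 years

4.88 years


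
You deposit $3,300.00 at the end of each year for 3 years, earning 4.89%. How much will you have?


Formula: FV = PMT * ((1+r)^n - 1) / r
Growth factor: (1 + 0.0489)^3 = 1.153991
Numerator: 1.153991 - 1 = 0.153991
FV = $3,300.00 * 0.153991 / 0.0489 = $10,392.00

$10,392.00


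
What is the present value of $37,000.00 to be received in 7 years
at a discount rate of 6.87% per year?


Formula: PV = FV / (1 + r)^n
Substituting: PV = $37,000.00 / (1 + 0.0687)^7
Discount factor: (1.0687)^7 = 1.592175
PV = $37,000.00 / 1.592175 = $23,238.66

$23,238.66


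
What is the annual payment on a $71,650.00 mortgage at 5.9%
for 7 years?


Formula: PMT = PV * r / (1 - (1+r)^(-n))
Denominator: 1 - (1 + 0.059)^(-7) = 0.330534
Numerator: $71,650.00 * 0.059 = 4227.35
PMT = 4227.35 / 0.330534 = $12,789.44

$12,789.44


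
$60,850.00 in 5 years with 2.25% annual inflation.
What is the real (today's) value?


Formula: Real value = nominal / (1 + inflation)^years
Price level: (1 + 0.0225)^5 = 1.117678
Real value = $60,850.00 / 1.117678 = $54,443.24

$54,443.24


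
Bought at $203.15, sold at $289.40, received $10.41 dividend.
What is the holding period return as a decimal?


Formula: HPR = (P1 - P0 + D) / P0
Gain: $289.40 - $203.15 + $10.41 = $96.66
HPR = $96.66 / $203.15 = 0.4758

0.4758


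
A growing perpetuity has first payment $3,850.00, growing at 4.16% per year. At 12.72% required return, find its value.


Formula: PV = C / (r - g)
Spread: r - g = 0.1272 - 0.0416 = 0.0856
Substituting: PV = $3,850.00 / 0.0856
PV = $44,976.64

$44,976.64


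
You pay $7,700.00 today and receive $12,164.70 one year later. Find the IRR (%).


Formula: IRR = C1/C0 - 1
Substituting: IRR = $12,164.70 / $7,700.00 - 1
Ratio: 1.579831 - 1 = 0.579831
IRR = 57.9831%

57.9831%


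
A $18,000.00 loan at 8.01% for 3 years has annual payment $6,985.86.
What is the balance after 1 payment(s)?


Formula: Balance = PV*(1+r)^k - PMT*((1+r)^k - 1)/r
Growth: (1 + 0.0801)^1 = 1.0801
Accumulated factor: ((1+r)^k - 1)/r = 1.0
Balance = $18,000.00 * 1.0801 - $6,985.86 * 1.0
Balance = $12,455.94

$12,455.94


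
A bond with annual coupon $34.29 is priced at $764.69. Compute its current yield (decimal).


Formula: Current yield = annual coupon / price
Substituting: CY = $34.29 / $764.69
CY = 0.044842

0.044842


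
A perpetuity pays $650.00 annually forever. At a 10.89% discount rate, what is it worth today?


Formula: PV = C / r
Substituting: PV = $650.00 / 0.1089
PV = $5,968.78

$5,968.78


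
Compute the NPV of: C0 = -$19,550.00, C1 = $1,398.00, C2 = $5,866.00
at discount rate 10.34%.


Formula: NPV = C0 + C1/(1+r) + C2/(1+r)^2
Discount C1: $1,398.00 / (1 + 0.1034) = $1,266.99
Discount C2: $5,866.00 / (1 + 0.1034)^2 = $4,818.10
NPV = -$19,550.00 + $1,266.99 + $4,818.10 = -$13,464.90

-$13,464.90


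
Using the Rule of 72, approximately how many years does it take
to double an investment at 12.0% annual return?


Formula: Years ≈ 72 / r
Substituting: Years ≈ 72 / 12.0
Years ≈ 6.0

6.0 years


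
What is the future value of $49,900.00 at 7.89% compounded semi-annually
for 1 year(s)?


Formula: FV = P * (1 + r/m)^(m*t)
Period rate: r/m = 0.0789 / 2 = 0.03945
Total periods: m*t = 2 * 1 = 2
Growth factor: (1 + 0.03945)^2 = 1.080456
FV = $49,900.00 * 1.080456 = $53,914.77

$53,914.77


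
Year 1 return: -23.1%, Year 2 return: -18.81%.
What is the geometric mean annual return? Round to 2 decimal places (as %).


Formula: Geometric mean = ((1+r1)*(1+r2))^(1/2) - 1
Product: (1 + -0.231) * (1 + -0.1881) = 0.769 * 0.8119 = 0.624351
Square root: 0.624351^0.5 = 0.790159
Geometric mean = 0.790159 - 1 = -0.209841
As percentage: -20.98%

-20.98%


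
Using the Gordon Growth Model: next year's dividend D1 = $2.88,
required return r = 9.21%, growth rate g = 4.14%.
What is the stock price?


Formula: P = D1 / (r - g)
Spread: r - g = 0.0921 - 0.0414 = 0.0507
Substituting: P = $2.88 / 0.0507
P = $56.80

$56.80


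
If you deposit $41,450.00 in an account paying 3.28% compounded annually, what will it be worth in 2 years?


Formula: FV = P * (1 + r)^n
Substituting: FV = $41,450.00 * (1 + 0.0328)^2
Growth factor: (1.0328)^2 = 1.066676
FV = $41,450.00 * 1.066676 = $44,213.71

$44,213.71


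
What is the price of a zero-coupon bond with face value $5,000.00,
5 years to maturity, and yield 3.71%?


Formula: Price = FV / (1 + r)^n
Substituting: Price = $5,000.00 / (1 + 0.0371)^5
Discount factor: (1.0371)^5 = 1.199784
Price = $5,000.00 / 1.199784 = $4,167.42

$4,167.42


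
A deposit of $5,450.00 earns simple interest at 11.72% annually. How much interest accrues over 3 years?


Formula: I = P * r * t
Substituting: I = $5,450.00 * 0.1172 * 3
Step: I = $5,450.00 * 0.3516
I = $1,916.22

$1,916.22


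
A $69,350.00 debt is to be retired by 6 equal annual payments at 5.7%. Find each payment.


Formula: PMT = PV * r / (1 - (1+r)^(-n))
Denominator: 1 - (1 + 0.057)^(-6) = 0.282949
Numerator: $69,350.00 * 0.057 = 3952.95
PMT = 3952.95 / 0.282949 = $13,970.54

$13,970.54


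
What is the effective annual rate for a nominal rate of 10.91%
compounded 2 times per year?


Formula: EAR = (1 + r/m)^m - 1
Period rate: r/m = 0.1091 / 2 = 0.05455
Compounding: (1 + 0.05455)^2 = 1.112076
EAR = 1.112076 - 1 = 0.112076

0.112076


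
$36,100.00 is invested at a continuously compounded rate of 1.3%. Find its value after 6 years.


Formula: FV = P * e^(r*t)
Exponent: r*t = 0.013 * 6 = 0.078
e^(0.078) = 1.081123
FV = $36,100.00 * 1.081123 = $39,028.53

$39,028.53


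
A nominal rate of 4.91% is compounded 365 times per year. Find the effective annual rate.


Formula: EAR = (1 + r/m)^m - 1
Period rate: r/m = 0.0491 / 365 = 0.000135
Compounding: (1 + 0.000135)^365 = 1.050322
EAR = 1.050322 - 1 = 0.050322

0.050322


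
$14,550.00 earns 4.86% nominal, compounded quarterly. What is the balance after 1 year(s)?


Formula: FV = P * (1 + r/m)^(m*t)
Period rate: r/m = 0.0486 / 4 = 0.01215
Total periods: m*t = 4 * 1 = 4
Growth factor: (1 + 0.01215)^4 = 1.049493
FV = $14,550.00 * 1.049493 = $15,270.12

$15,270.12


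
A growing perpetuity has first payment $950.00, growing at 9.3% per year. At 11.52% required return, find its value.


Formula: PV = C / (r - g)
Spread: r - g = 0.1152 - 0.093 = 0.0222
Substituting: PV = $950.00 / 0.0222
PV = $42,792.79

$42,792.79


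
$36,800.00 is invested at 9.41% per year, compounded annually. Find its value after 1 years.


Formula: FV = P * (1 + r)^n
Substituting: FV = $36,800.00 * (1 + 0.0941)^1
Growth factor: (1.0941)^1 = 1.0941
FV = $36,800.00 * 1.0941 = $40,262.88

$40,262.88


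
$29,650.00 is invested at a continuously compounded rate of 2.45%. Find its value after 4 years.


Formula: FV = P * e^(r*t)
Exponent: r*t = 0.0245 * 4 = 0.098
e^(0.098) = 1.102963
FV = $29,650.00 * 1.102963 = $32,702.85

$32,702.85


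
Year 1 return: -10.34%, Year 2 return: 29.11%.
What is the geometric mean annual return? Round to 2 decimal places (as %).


Formula: Geometric mean = ((1+r1)*(1+r2))^(1/2) - 1
Product: (1 + -0.1034) * (1 + 0.2911) = 0.8966 * 1.2911 = 1.1576
Square root: 1.1576^0.5 = 1.075918
Geometric mean = 1.075918 - 1 = 0.075918
As percentage: 7.59%

7.59%


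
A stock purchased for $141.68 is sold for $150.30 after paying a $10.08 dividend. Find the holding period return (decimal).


Formula: HPR = (P1 - P0 + D) / P0
Gain: $150.30 - $141.68 + $10.08 = $18.70
HPR = $18.70 / $141.68 = 0.132

0.132


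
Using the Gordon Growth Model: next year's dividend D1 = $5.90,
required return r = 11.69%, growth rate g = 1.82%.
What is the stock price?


Formula: P = D1 / (r - g)
Spread: r - g = 0.1169 - 0.0182 = 0.0987
Substituting: P = $5.90 / 0.0987
P = $59.78

$59.78


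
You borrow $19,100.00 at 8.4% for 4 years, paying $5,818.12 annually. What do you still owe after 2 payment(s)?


Formula: Balance = PV*(1+r)^k - PMT*((1+r)^k - 1)/r
Growth: (1 + 0.084)^2 = 1.175056
Accumulated factor: ((1+r)^k - 1)/r = 2.084
Balance = $19,100.00 * 1.175056 - $5,818.12 * 2.084
Balance = $10,318.61

$10,318.61


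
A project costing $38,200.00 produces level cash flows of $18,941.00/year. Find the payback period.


Formula: Payback = investment / annual cash flow
Substituting: Payback = $38,200.00 / $18,941.00
Payback = 2.0168 years

2.0168 years


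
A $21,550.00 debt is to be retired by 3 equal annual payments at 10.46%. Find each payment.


Formula: PMT = PV * r / (1 - (1+r)^(-n))
Denominator: 1 - (1 + 0.1046)^(-3) = 0.258032
Numerator: $21,550.00 * 0.1046 = 2254.13
PMT = 2254.13 / 0.258032 = $8,735.84

$8,735.84


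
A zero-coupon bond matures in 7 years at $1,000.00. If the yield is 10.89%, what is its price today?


Formula: Price = FV / (1 + r)^n
Substituting: Price = $1,000.00 / (1 + 0.1089)^7
Discount factor: (1.1089)^7 = 2.061801
Price = $1,000.00 / 2.061801 = $485.01

$485.01


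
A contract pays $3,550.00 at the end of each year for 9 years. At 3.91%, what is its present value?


Formula: PV = PMT * (1 - (1+r)^(-n)) / r
Discount factor: (1 + 0.0391)^(-9) = 0.708083
Bracket: 1 - 0.708083 = 0.291917
PV = $3,550.00 * 0.291917 / 0.0391 = $26,504.01

$26,504.01


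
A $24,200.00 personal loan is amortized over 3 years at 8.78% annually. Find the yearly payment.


Formula: PMT = PV * r / (1 - (1+r)^(-n))
Denominator: 1 - (1 + 0.0878)^(-3) = 0.223122
Numerator: $24,200.00 * 0.0878 = 2124.76
PMT = 2124.76 / 0.223122 = $9,522.86

$9,522.86


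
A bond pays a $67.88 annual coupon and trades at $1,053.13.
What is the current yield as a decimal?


Formula: Current yield = annual coupon / price
Substituting: CY = $67.88 / $1,053.13
CY = 0.064455

0.064455


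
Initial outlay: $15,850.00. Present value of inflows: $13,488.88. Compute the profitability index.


Formula: PI = PV(cash flows) / initial investment
Substituting: PI = $13,488.88 / $15,850.00
PI = 0.851

0.851


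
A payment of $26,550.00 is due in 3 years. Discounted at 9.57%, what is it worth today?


Formula: PV = FV / (1 + r)^n
Substituting: PV = $26,550.00 / (1 + 0.0957)^3
Discount factor: (1.0957)^3 = 1.315452
PV = $26,550.00 / 1.315452 = $20,183.18

$20,183.18


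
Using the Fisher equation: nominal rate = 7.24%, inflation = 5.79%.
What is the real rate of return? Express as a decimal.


Formula: (1 + r_real) = (1 + r_nom) / (1 + inflation)
Substituting: (1 + r_real) = 1.0724 / 1.0579
(1 + r_real) = 1.013706
r_real = 1.013706 - 1 = 0.013706

0.013706


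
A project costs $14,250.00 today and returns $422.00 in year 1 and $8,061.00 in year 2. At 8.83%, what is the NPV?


Formula: NPV = C0 + C1/(1+r) + C2/(1+r)^2
Discount C1: $422.00 / (1 + 0.0883) = $387.76
Discount C2: $8,061.00 / (1 + 0.0883)^2 = $6,806.00
NPV = -$14,250.00 + $387.76 + $6,806.00 = -$7,056.24

-$7,056.24


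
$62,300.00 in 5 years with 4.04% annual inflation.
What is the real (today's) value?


Formula: Real value = nominal / (1 + inflation)^years
Price level: (1 + 0.0404)^5 = 1.218994
Real value = $62,300.00 / 1.218994 = $51,107.70

$51,107.70


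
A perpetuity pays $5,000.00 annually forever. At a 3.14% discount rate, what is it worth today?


Formula: PV = C / r
Substituting: PV = $5,000.00 / 0.0314
PV = $159,235.67

$159,235.67


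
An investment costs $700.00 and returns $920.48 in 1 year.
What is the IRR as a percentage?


Formula: IRR = C1/C0 - 1
Substituting: IRR = $920.48 / $700.00 - 1
Ratio: 1.314971 - 1 = 0.314971
IRR = 31.4971%

31.4971%


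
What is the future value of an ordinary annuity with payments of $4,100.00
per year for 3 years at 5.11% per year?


Formula: FV = PMT * ((1+r)^n - 1) / r
Growth factor: (1 + 0.0511)^3 = 1.161267
Numerator: 1.161267 - 1 = 0.161267
FV = $4,100.00 * 0.161267 / 0.0511 = $12,939.24

$12,939.24


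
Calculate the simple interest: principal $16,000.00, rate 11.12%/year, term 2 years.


Formula: I = P * r * t
Substituting: I = $16,000.00 * 0.1112 * 2
Step: I = $16,000.00 * 0.2224
I = $3,558.40

$3,558.40


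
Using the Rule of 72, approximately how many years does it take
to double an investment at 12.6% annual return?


Formula: Years ≈ 72 / r
Substituting: Years ≈ 72 / 12.6
Years ≈ 5.7

5.7 years


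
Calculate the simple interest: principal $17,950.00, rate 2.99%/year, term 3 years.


Formula: I = P * r * t
Substituting: I = $17,950.00 * 0.0299 * 3
Step: I = $17,950.00 * 0.0897
I = $1,610.12

$1,610.12


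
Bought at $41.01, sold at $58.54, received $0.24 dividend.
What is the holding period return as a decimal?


Formula: HPR = (P1 - P0 + D) / P0
Gain: $58.54 - $41.01 + $0.24 = $17.77
HPR = $17.77 / $41.01 = 0.4333

0.4333


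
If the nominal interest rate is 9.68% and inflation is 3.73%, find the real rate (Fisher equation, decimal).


Formula: (1 + r_real) = (1 + r_nom) / (1 + inflation)
Substituting: (1 + r_real) = 1.0968 / 1.0373
(1 + r_real) = 1.05736
r_real = 1.05736 - 1 = 0.05736

0.05736


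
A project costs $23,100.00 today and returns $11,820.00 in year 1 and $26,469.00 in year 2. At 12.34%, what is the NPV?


Formula: NPV = C0 + C1/(1+r) + C2/(1+r)^2
Discount C1: $11,820.00 / (1 + 0.1234) = $10,521.63
Discount C2: $26,469.00 / (1 + 0.1234)^2 = $20,973.39
NPV = -$23,100.00 + $10,521.63 + $20,973.39 = $8,395.02

$8,395.02


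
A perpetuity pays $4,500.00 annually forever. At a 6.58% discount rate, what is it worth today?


Formula: PV = C / r
Substituting: PV = $4,500.00 / 0.0658
PV = $68,389.06

$68,389.06


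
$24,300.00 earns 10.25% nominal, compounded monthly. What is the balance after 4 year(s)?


Formula: FV = P * (1 + r/m)^(m*t)
Period rate: r/m = 0.1025 / 12 = 0.008542
Total periods: m*t = 12 * 4 = 48
Growth factor: (1 + 0.008542)^48 = 1.504196
FV = $24,300.00 * 1.504196 = $36,551.97

$36,551.97


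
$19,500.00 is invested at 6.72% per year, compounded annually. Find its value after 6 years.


Formula: FV = P * (1 + r)^n
Substituting: FV = $19,500.00 * (1 + 0.0672)^6
Growth factor: (1.0672)^6 = 1.477321
FV = $19,500.00 * 1.477321 = $28,807.76

$28,807.76


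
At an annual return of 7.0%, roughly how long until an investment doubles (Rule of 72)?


Formula: Years ≈ 72 / r
Substituting: Years ≈ 72 / 7.0
Years ≈ 10.3

10.3 years


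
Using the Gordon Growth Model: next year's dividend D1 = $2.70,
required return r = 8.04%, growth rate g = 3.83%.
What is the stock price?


Formula: P = D1 / (r - g)
Spread: r - g = 0.0804 - 0.0383 = 0.0421
Substituting: P = $2.70 / 0.0421
P = $64.13

$64.13


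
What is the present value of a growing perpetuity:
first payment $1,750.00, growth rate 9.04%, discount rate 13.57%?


Formula: PV = C / (r - g)
Spread: r - g = 0.1357 - 0.0904 = 0.0453
Substituting: PV = $1,750.00 / 0.0453
PV = $38,631.35

$38,631.35


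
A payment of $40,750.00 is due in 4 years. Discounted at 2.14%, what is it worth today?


Formula: PV = FV / (1 + r)^n
Substituting: PV = $40,750.00 / (1 + 0.0214)^4
Discount factor: (1.0214)^4 = 1.088387
PV = $40,750.00 / 1.088387 = $37,440.72

$37,440.72


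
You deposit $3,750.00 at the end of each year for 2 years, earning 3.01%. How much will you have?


Formula: FV = PMT * ((1+r)^n - 1) / r
Growth factor: (1 + 0.0301)^2 = 1.061106
Numerator: 1.061106 - 1 = 0.061106
FV = $3,750.00 * 0.061106 / 0.0301 = $7,612.88

$7,612.88


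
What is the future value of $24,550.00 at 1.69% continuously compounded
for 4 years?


Formula: FV = P * e^(r*t)
Exponent: r*t = 0.0169 * 4 = 0.0676
e^(0.0676) = 1.069937
FV = $24,550.00 * 1.069937 = $26,266.96

$26,266.96


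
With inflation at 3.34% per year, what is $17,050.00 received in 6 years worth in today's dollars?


Formula: Real value = nominal / (1 + inflation)^years
Price level: (1 + 0.0334)^6 = 1.217898
Real value = $17,050.00 / 1.217898 = $13,999.54

$13,999.54


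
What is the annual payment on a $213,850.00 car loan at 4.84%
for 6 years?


Formula: PMT = PV * r / (1 - (1+r)^(-n))
Denominator: 1 - (1 + 0.0484)^(-6) = 0.246926
Numerator: $213,850.00 * 0.0484 = 10350.34
PMT = 10350.34 / 0.246926 = $41,916.85

$41,916.85


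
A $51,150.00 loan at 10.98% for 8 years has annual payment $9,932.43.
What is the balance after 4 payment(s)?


Formula: Balance = PV*(1+r)^k - PMT*((1+r)^k - 1)/r
Growth: (1 + 0.1098)^4 = 1.516977
Accumulated factor: ((1+r)^k - 1)/r = 4.708348
Balance = $51,150.00 * 1.516977 - $9,932.43 * 4.708348
Balance = $30,828.02

$30,828.02


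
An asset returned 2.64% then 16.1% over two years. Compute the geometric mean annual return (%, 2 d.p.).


Formula: Geometric mean = ((1+r1)*(1+r2))^(1/2) - 1
Product: (1 + 0.0264) * (1 + 0.161) = 1.0264 * 1.161 = 1.19165
Square root: 1.19165^0.5 = 1.091627
Geometric mean = 1.091627 - 1 = 0.091627
As percentage: 9.16%

9.16%


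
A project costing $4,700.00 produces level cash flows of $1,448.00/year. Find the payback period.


Formula: Payback = investment / annual cash flow
Substituting: Payback = $4,700.00 / $1,448.00
Payback = 3.2459 years

3.2459 years


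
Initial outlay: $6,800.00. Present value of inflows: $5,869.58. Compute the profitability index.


Formula: PI = PV(cash flows) / initial investment
Substituting: PI = $5,869.58 / $6,800.00
PI = 0.8632

0.8632


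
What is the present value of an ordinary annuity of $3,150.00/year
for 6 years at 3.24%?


Formula: PV = PMT * (1 - (1+r)^(-n)) / r
Discount factor: (1 + 0.0324)^(-6) = 0.825871
Bracket: 1 - 0.825871 = 0.174129
PV = $3,150.00 * 0.174129 / 0.0324 = $16,929.24

$16,929.24


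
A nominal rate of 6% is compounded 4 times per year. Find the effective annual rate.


Formula: EAR = (1 + r/m)^m - 1
Period rate: r/m = 0.06 / 4 = 0.015
Compounding: (1 + 0.015)^4 = 1.061364
EAR = 1.061364 - 1 = 0.061364

0.061364


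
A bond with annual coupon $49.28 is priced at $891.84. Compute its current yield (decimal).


Formula: Current yield = annual coupon / price
Substituting: CY = $49.28 / $891.84
CY = 0.055257

0.055257


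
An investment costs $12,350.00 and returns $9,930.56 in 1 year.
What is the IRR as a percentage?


Formula: IRR = C1/C0 - 1
Substituting: IRR = $9,930.56 / $12,350.00 - 1
Ratio: 0.804094 - 1 = -0.195906
IRR = -19.5906%

-19.5906%


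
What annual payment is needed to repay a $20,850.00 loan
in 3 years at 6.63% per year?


Formula: PMT = PV * r / (1 - (1+r)^(-n))
Denominator: 1 - (1 + 0.0663)^(-3) = 0.175175
Numerator: $20,850.00 * 0.0663 = 1382.355
PMT = 1382.355 / 0.175175 = $7,891.28

$7,891.28


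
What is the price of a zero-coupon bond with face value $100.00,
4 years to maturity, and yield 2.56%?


Formula: Price = FV / (1 + r)^n
Substituting: Price = $100.00 / (1 + 0.0256)^4
Discount factor: (1.0256)^4 = 1.1064
Price = $100.00 / 1.1064 = $90.38

$90.38


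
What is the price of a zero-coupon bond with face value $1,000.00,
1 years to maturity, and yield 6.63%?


Formula: Price = FV / (1 + r)^n
Substituting: Price = $1,000.00 / (1 + 0.0663)^1
Discount factor: (1.0663)^1 = 1.0663
Price = $1,000.00 / 1.0663 = $937.82

$937.82


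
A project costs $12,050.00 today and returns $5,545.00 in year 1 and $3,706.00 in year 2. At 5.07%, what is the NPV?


Formula: NPV = C0 + C1/(1+r) + C2/(1+r)^2
Discount C1: $5,545.00 / (1 + 0.0507) = $5,277.43
Discount C2: $3,706.00 / (1 + 0.0507)^2 = $3,356.97
NPV = -$12,050.00 + $5,277.43 + $3,356.97 = -$3,415.59

-$3,415.59


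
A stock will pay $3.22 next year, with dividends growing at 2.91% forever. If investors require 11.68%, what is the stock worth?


Formula: P = D1 / (r - g)
Spread: r - g = 0.1168 - 0.0291 = 0.0877
Substituting: P = $3.22 / 0.0877
P = $36.72

$36.72
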